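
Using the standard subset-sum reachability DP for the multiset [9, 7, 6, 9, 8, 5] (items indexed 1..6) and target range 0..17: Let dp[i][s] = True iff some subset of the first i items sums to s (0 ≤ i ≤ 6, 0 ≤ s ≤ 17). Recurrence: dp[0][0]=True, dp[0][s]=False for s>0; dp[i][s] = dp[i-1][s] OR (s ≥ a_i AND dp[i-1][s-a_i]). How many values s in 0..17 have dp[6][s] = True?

13

i\s   0   1   2   3   4   5   6   7   8   9  10  11  12  13  14  15  16  17
  0   T   F   F   F   F   F   F   F   F   F   F   F   F   F   F   F   F   F
  1   T   F   F   F   F   F   F   F   F   T   F   F   F   F   F   F   F   F
  2   T   F   F   F   F   F   F   T   F   T   F   F   F   F   F   F   T   F
  3   T   F   F   F   F   F   T   T   F   T   F   F   F   T   F   T   T   F
  4   T   F   F   F   F   F   T   T   F   T   F   F   F   T   F   T   T   F
  5   T   F   F   F   F   F   T   T   T   T   F   F   F   T   T   T   T   T
  6   T   F   F   F   F   T   T   T   T   T   F   T   T   T   T   T   T   T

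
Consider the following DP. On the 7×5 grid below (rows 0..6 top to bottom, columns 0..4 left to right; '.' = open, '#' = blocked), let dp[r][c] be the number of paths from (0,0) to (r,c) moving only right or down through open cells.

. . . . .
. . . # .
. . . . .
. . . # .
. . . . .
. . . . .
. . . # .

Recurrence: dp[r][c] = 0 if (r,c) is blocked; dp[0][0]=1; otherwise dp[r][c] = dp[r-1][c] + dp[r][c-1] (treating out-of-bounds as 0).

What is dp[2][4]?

7

r\c   0   1   2   3   4
  0   1   1   1   1   1
  1   1   2   3   0   1
  2   1   3   6   6   7
  3   1   4  10   0   7
  4   1   5  15  15  22
  5   1   6  21  36  58
  6   1   7  28   0  58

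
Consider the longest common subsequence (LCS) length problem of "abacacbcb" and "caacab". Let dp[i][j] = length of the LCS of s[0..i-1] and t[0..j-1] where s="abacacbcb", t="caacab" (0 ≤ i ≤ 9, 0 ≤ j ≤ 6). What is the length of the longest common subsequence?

5

   ''  c  a  a  c  a  b
''  0  0  0  0  0  0  0
 a  0  0  1  1  1  1  1
 b  0  0  1  1  1  1  2
 a  0  0  1  2  2  2  2
 c  0  1  1  2  3  3  3
 a  0  1  2  2  3  4  4
 c  0  1  2  2  3  4  4
 b  0  1  2  2  3  4  5
 c  0  1  2  2  3  4  5
 b  0  1  2  2  3  4  5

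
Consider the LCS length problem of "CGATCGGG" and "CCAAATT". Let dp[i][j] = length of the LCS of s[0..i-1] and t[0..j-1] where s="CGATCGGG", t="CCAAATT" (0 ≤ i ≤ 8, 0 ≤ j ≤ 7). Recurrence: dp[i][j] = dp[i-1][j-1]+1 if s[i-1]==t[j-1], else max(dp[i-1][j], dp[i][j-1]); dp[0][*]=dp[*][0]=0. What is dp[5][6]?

   ''  C  C  A  A  A  T  T
''  0  0  0  0  0  0  0  0
 C  0  1  1  1  1  1  1  1
 G  0  1  1  1  1  1  1  1
 A  0  1  1  2  2  2  2  2
 T  0  1  1  2  2  2  3  3
 C  0  1  2  2  2  2  3  3
 G  0  1  2  2  2  2  3  3
 G  0  1  2  2  2  2  3  3
 G  0  1  2  2  2  2  3  3

3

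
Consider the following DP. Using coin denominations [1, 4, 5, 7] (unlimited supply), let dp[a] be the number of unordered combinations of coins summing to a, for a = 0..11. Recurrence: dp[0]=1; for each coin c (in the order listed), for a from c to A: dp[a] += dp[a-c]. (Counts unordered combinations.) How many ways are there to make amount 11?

after  coin     0     1     2     3     4     5     6     7     8     9    10    11
          1     1     1     1     1     1     1     1     1     1     1     1     1
          4     1     1     1     1     2     2     2     2     3     3     3     3
          5     1     1     1     1     2     3     3     3     4     5     6     6
          7     1     1     1     1     2     3     3     4     5     6     7     8

8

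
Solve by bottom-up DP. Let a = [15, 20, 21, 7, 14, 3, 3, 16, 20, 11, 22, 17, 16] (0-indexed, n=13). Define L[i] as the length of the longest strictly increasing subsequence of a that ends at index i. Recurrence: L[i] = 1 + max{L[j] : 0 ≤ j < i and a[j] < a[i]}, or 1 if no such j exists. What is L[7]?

3

   i    0    1    2    3    4    5    6    7    8    9   10   11   12
a[i]   15   20   21    7   14    3    3   16   20   11   22   17   16
L[i]    1    2    3    1    2    1    1    3    4    2    5    4    3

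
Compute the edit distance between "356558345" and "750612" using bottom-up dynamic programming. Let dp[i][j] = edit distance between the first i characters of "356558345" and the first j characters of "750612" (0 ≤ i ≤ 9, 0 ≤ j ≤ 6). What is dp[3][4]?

   ''  7  5  0  6  1  2
''  0  1  2  3  4  5  6
 3  1  1  2  3  4  5  6
 5  2  2  1  2  3  4  5
 6  3  3  2  2  2  3  4
 5  4  4  3  3  3  3  4
 5  5  5  4  4  4  4  4
 8  6  6  5  5  5  5  5
 3  7  7  6  6  6  6  6
 4  8  8  7  7  7  7  7
 5  9  9  8  8  8  8  8

2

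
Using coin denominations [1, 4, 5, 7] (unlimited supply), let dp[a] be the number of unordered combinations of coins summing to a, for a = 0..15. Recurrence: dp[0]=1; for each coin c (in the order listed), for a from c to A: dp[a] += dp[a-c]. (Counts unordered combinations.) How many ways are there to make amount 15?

after  coin     0     1     2     3     4     5     6     7     8     9    10    11    12    13    14    15
          1     1     1     1     1     1     1     1     1     1     1     1     1     1     1     1     1
          4     1     1     1     1     2     2     2     2     3     3     3     3     4     4     4     4
          5     1     1     1     1     2     3     3     3     4     5     6     6     7     8     9    10
          7     1     1     1     1     2     3     3     4     5     6     7     8    10    11    13    15

15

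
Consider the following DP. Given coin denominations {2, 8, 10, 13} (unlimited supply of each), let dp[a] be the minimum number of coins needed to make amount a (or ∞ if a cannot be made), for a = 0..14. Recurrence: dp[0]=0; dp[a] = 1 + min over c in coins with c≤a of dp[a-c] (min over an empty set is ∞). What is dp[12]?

2

 a  0  1  2  3  4  5  6  7  8  9 10 11 12 13 14
dp  0  -  1  -  2  -  3  -  1  -  1  -  2  1  3
(- denotes ∞ / unreachable)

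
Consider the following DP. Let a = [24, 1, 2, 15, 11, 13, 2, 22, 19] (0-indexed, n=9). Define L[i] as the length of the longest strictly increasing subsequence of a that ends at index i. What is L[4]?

3

   i    0    1    2    3    4    5    6    7    8
a[i]   24    1    2   15   11   13    2   22   19
L[i]    1    1    2    3    3    4    2    5    5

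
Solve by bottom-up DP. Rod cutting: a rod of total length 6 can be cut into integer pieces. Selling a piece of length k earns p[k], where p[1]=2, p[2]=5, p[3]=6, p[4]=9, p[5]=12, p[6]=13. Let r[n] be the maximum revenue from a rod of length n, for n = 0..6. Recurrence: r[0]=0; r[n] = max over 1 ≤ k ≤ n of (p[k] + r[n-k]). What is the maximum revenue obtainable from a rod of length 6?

   n    0    1    2    3    4    5    6
r[n]    0    2    5    7   10   12   15

15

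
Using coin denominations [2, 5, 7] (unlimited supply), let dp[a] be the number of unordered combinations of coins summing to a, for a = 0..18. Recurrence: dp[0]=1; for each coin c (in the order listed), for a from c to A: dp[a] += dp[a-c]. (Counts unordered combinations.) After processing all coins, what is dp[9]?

2

after  coin     0     1     2     3     4     5     6     7     8     9    10    11    12    13    14    15    16    17    18
          2     1     0     1     0     1     0     1     0     1     0     1     0     1     0     1     0     1     0     1
          5     1     0     1     0     1     1     1     1     1     1     2     1     2     1     2     2     2     2     2
          7     1     0     1     0     1     1     1     2     1     2     2     2     3     2     4     3     4     4     4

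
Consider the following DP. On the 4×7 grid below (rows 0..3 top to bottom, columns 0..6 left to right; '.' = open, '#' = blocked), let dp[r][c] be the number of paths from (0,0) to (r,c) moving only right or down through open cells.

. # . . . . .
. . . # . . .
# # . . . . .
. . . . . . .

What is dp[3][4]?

r\c   0   1   2   3   4   5   6
  0   1   0   0   0   0   0   0
  1   1   1   1   0   0   0   0
  2   0   0   1   1   1   1   1
  3   0   0   1   2   3   4   5

3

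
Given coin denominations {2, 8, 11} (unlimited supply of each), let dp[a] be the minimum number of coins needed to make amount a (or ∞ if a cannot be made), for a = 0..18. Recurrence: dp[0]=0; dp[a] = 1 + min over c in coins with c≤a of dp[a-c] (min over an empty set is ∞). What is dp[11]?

1

 a  0  1  2  3  4  5  6  7  8  9 10 11 12 13 14 15 16 17 18
dp  0  -  1  -  2  -  3  -  1  -  2  1  3  2  4  3  2  4  3
(- denotes ∞ / unreachable)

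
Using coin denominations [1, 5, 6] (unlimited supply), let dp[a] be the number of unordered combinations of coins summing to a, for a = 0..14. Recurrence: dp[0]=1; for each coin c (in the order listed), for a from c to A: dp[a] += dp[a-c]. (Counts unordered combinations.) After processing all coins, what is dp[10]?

after  coin     0     1     2     3     4     5     6     7     8     9    10    11    12    13    14
          1     1     1     1     1     1     1     1     1     1     1     1     1     1     1     1
          5     1     1     1     1     1     2     2     2     2     2     3     3     3     3     3
          6     1     1     1     1     1     2     3     3     3     3     4     5     6     6     6

4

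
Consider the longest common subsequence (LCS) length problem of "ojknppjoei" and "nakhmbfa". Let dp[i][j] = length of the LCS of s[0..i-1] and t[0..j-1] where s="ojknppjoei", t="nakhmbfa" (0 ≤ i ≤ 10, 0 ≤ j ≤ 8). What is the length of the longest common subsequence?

   ''  n  a  k  h  m  b  f  a
''  0  0  0  0  0  0  0  0  0
 o  0  0  0  0  0  0  0  0  0
 j  0  0  0  0  0  0  0  0  0
 k  0  0  0  1  1  1  1  1  1
 n  0  1  1  1  1  1  1  1  1
 p  0  1  1  1  1  1  1  1  1
 p  0  1  1  1  1  1  1  1  1
 j  0  1  1  1  1  1  1  1  1
 o  0  1  1  1  1  1  1  1  1
 e  0  1  1  1  1  1  1  1  1
 i  0  1  1  1  1  1  1  1  1

1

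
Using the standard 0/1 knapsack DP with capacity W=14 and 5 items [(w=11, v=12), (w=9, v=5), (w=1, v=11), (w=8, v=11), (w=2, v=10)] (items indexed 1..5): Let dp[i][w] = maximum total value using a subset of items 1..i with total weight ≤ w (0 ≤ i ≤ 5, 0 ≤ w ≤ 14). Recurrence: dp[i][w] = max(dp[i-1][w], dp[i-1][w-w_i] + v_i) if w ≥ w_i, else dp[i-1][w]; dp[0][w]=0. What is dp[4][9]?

i\w   0   1   2   3   4   5   6   7   8   9  10  11  12  13  14
  0   0   0   0   0   0   0   0   0   0   0   0   0   0   0   0
  1   0   0   0   0   0   0   0   0   0   0   0  12  12  12  12
  2   0   0   0   0   0   0   0   0   0   5   5  12  12  12  12
  3   0  11  11  11  11  11  11  11  11  11  16  16  23  23  23
  4   0  11  11  11  11  11  11  11  11  22  22  22  23  23  23
  5   0  11  11  21  21  21  21  21  21  22  22  32  32  32  33

22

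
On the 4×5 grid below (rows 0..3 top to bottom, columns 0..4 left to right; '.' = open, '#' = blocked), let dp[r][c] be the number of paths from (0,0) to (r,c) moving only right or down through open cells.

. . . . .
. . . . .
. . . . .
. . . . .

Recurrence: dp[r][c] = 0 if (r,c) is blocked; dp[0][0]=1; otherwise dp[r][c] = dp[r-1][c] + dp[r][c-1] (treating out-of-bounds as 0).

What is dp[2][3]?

10

r\c   0   1   2   3   4
  0   1   1   1   1   1
  1   1   2   3   4   5
  2   1   3   6  10  15
  3   1   4  10  20  35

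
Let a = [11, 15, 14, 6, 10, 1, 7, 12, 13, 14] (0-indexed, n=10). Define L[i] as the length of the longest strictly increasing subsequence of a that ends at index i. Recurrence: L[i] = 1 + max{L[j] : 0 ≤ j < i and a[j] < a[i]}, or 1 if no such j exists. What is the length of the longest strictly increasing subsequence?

   i    0    1    2    3    4    5    6    7    8    9
a[i]   11   15   14    6   10    1    7   12   13   14
L[i]    1    2    2    1    2    1    2    3    4    5

5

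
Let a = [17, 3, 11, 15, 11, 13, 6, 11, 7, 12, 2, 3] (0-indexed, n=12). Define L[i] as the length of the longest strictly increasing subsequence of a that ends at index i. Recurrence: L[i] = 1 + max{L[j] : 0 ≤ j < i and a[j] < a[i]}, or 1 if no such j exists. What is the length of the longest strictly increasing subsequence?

4

   i    0    1    2    3    4    5    6    7    8    9   10   11
a[i]   17    3   11   15   11   13    6   11    7   12    2    3
L[i]    1    1    2    3    2    3    2    3    3    4    1    2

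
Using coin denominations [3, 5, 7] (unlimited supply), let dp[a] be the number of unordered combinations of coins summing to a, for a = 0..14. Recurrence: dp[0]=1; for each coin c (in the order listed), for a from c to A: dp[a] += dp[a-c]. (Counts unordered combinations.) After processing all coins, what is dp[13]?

2

after  coin     0     1     2     3     4     5     6     7     8     9    10    11    12    13    14
          3     1     0     0     1     0     0     1     0     0     1     0     0     1     0     0
          5     1     0     0     1     0     1     1     0     1     1     1     1     1     1     1
          7     1     0     0     1     0     1     1     1     1     1     2     1     2     2     2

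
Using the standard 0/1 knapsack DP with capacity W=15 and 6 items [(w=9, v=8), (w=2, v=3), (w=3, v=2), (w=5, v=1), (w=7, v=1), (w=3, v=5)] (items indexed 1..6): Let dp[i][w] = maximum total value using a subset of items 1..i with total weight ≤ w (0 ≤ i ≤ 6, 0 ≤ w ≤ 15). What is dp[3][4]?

3

i\w   0   1   2   3   4   5   6   7   8   9  10  11  12  13  14  15
  0   0   0   0   0   0   0   0   0   0   0   0   0   0   0   0   0
  1   0   0   0   0   0   0   0   0   0   8   8   8   8   8   8   8
  2   0   0   3   3   3   3   3   3   3   8   8  11  11  11  11  11
  3   0   0   3   3   3   5   5   5   5   8   8  11  11  11  13  13
  4   0   0   3   3   3   5   5   5   5   8   8  11  11  11  13  13
  5   0   0   3   3   3   5   5   5   5   8   8  11  11  11  13  13
  6   0   0   3   5   5   8   8   8  10  10  10  11  13  13  16  16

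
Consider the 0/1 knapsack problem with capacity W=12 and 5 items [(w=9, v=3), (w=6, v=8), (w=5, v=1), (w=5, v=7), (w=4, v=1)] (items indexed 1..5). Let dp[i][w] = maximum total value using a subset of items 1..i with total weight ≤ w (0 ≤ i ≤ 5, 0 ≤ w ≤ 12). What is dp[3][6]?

8

i\w   0   1   2   3   4   5   6   7   8   9  10  11  12
  0   0   0   0   0   0   0   0   0   0   0   0   0   0
  1   0   0   0   0   0   0   0   0   0   3   3   3   3
  2   0   0   0   0   0   0   8   8   8   8   8   8   8
  3   0   0   0   0   0   1   8   8   8   8   8   9   9
  4   0   0   0   0   0   7   8   8   8   8   8  15  15
  5   0   0   0   0   1   7   8   8   8   8   9  15  15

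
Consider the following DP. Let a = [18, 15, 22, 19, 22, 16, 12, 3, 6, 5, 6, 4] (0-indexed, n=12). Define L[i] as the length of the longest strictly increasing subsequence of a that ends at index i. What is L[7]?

1

   i    0    1    2    3    4    5    6    7    8    9   10   11
a[i]   18   15   22   19   22   16   12    3    6    5    6    4
L[i]    1    1    2    2    3    2    1    1    2    2    3    2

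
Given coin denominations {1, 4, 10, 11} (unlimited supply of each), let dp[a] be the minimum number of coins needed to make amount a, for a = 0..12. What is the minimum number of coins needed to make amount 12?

2

 a  0  1  2  3  4  5  6  7  8  9 10 11 12
dp  0  1  2  3  1  2  3  4  2  3  1  1  2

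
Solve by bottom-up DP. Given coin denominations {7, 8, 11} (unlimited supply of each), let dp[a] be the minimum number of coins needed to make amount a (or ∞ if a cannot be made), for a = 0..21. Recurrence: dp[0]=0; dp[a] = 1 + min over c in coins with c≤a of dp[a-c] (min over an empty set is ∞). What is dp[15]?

 a  0  1  2  3  4  5  6  7  8  9 10 11 12 13 14 15 16 17 18 19 20 21
dp  0  -  -  -  -  -  -  1  1  -  -  1  -  -  2  2  2  -  2  2  -  3
(- denotes ∞ / unreachable)

2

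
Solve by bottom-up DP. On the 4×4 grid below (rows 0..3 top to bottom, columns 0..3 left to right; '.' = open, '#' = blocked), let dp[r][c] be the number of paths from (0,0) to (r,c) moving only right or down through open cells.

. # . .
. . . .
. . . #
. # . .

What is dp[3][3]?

3

r\c   0   1   2   3
  0   1   0   0   0
  1   1   1   1   1
  2   1   2   3   0
  3   1   0   3   3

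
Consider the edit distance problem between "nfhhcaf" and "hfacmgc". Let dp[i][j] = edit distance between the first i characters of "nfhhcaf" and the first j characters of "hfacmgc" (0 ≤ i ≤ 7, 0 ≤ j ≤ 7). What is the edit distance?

6

   ''  h  f  a  c  m  g  c
''  0  1  2  3  4  5  6  7
 n  1  1  2  3  4  5  6  7
 f  2  2  1  2  3  4  5  6
 h  3  2  2  2  3  4  5  6
 h  4  3  3  3  3  4  5  6
 c  5  4  4  4  3  4  5  5
 a  6  5  5  4  4  4  5  6
 f  7  6  5  5  5  5  5  6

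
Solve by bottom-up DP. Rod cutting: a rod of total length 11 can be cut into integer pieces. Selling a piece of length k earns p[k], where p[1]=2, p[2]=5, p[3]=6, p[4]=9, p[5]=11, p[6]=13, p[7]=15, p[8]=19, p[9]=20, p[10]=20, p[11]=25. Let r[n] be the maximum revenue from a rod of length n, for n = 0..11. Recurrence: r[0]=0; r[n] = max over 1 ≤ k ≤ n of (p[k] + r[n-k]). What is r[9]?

22

   n    0    1    2    3    4    5    6    7    8    9   10   11
r[n]    0    2    5    7   10   12   15   17   20   22   25   27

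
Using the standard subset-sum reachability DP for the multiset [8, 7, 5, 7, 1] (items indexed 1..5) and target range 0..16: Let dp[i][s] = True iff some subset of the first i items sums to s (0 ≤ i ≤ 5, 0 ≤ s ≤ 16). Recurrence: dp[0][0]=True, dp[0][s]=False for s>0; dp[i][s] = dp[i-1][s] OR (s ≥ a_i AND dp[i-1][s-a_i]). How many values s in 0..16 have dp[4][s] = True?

8

i\s   0   1   2   3   4   5   6   7   8   9  10  11  12  13  14  15  16
  0   T   F   F   F   F   F   F   F   F   F   F   F   F   F   F   F   F
  1   T   F   F   F   F   F   F   F   T   F   F   F   F   F   F   F   F
  2   T   F   F   F   F   F   F   T   T   F   F   F   F   F   F   T   F
  3   T   F   F   F   F   T   F   T   T   F   F   F   T   T   F   T   F
  4   T   F   F   F   F   T   F   T   T   F   F   F   T   T   T   T   F
  5   T   T   F   F   F   T   T   T   T   T   F   F   T   T   T   T   T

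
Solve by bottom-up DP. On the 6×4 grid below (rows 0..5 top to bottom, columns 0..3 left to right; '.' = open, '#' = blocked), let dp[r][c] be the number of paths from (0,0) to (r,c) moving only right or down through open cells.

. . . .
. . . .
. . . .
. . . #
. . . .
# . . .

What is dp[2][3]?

10

r\c   0   1   2   3
  0   1   1   1   1
  1   1   2   3   4
  2   1   3   6  10
  3   1   4  10   0
  4   1   5  15  15
  5   0   5  20  35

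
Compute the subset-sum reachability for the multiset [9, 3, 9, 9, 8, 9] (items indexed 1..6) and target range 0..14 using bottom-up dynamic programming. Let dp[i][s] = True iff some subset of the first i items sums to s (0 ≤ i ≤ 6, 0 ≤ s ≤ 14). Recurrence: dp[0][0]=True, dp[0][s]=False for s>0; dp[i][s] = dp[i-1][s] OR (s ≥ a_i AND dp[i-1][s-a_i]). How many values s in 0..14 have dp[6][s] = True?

i\s   0   1   2   3   4   5   6   7   8   9  10  11  12  13  14
  0   T   F   F   F   F   F   F   F   F   F   F   F   F   F   F
  1   T   F   F   F   F   F   F   F   F   T   F   F   F   F   F
  2   T   F   F   T   F   F   F   F   F   T   F   F   T   F   F
  3   T   F   F   T   F   F   F   F   F   T   F   F   T   F   F
  4   T   F   F   T   F   F   F   F   F   T   F   F   T   F   F
  5   T   F   F   T   F   F   F   F   T   T   F   T   T   F   F
  6   T   F   F   T   F   F   F   F   T   T   F   T   T   F   F

6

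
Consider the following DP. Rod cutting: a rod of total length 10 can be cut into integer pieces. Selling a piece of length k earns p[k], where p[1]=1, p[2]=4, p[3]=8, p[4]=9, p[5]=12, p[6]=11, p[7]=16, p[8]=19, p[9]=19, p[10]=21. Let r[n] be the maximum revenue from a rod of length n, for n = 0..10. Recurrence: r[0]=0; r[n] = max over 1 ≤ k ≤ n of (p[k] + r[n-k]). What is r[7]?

   n    0    1    2    3    4    5    6    7    8    9   10
r[n]    0    1    4    8    9   12   16   17   20   24   25

17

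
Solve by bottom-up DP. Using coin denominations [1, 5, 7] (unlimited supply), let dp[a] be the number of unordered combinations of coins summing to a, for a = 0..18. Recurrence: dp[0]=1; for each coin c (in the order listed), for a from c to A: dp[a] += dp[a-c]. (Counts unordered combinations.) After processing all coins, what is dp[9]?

3

after  coin     0     1     2     3     4     5     6     7     8     9    10    11    12    13    14    15    16    17    18
          1     1     1     1     1     1     1     1     1     1     1     1     1     1     1     1     1     1     1     1
          5     1     1     1     1     1     2     2     2     2     2     3     3     3     3     3     4     4     4     4
          7     1     1     1     1     1     2     2     3     3     3     4     4     5     5     6     7     7     8     8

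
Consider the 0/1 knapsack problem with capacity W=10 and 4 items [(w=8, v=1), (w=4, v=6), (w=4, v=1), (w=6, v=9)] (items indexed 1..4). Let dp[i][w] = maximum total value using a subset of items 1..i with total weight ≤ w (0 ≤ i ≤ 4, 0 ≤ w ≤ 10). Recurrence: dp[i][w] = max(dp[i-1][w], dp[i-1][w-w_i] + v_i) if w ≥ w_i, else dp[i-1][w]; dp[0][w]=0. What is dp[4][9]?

9

i\w   0   1   2   3   4   5   6   7   8   9  10
  0   0   0   0   0   0   0   0   0   0   0   0
  1   0   0   0   0   0   0   0   0   1   1   1
  2   0   0   0   0   6   6   6   6   6   6   6
  3   0   0   0   0   6   6   6   6   7   7   7
  4   0   0   0   0   6   6   9   9   9   9  15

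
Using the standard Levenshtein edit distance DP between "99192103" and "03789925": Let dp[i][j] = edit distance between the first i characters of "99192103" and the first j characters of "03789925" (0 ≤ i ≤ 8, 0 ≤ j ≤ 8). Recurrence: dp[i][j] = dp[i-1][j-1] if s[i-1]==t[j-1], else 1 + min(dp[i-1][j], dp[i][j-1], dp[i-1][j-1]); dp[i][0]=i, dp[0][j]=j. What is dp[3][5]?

5

   ''  0  3  7  8  9  9  2  5
''  0  1  2  3  4  5  6  7  8
 9  1  1  2  3  4  4  5  6  7
 9  2  2  2  3  4  4  4  5  6
 1  3  3  3  3  4  5  5  5  6
 9  4  4  4  4  4  4  5  6  6
 2  5  5  5  5  5  5  5  5  6
 1  6  6  6  6  6  6  6  6  6
 0  7  6  7  7  7  7  7  7  7
 3  8  7  6  7  8  8  8  8  8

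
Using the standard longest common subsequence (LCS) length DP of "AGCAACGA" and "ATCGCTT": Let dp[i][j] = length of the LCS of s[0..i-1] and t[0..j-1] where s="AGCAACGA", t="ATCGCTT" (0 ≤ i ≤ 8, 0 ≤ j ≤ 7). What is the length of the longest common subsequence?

3

   ''  A  T  C  G  C  T  T
''  0  0  0  0  0  0  0  0
 A  0  1  1  1  1  1  1  1
 G  0  1  1  1  2  2  2  2
 C  0  1  1  2  2  3  3  3
 A  0  1  1  2  2  3  3  3
 A  0  1  1  2  2  3  3  3
 C  0  1  1  2  2  3  3  3
 G  0  1  1  2  3  3  3  3
 A  0  1  1  2  3  3  3  3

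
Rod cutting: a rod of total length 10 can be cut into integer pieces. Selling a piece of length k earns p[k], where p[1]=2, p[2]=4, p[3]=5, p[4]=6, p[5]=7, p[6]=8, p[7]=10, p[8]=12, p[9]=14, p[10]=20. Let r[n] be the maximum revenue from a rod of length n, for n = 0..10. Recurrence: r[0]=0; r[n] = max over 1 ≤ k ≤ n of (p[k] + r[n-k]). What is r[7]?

14

   n    0    1    2    3    4    5    6    7    8    9   10
r[n]    0    2    4    6    8   10   12   14   16   18   20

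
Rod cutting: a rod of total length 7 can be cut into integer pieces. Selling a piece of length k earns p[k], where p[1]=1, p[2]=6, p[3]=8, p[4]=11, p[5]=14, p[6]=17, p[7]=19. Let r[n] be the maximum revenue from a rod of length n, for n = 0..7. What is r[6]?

   n    0    1    2    3    4    5    6    7
r[n]    0    1    6    8   12   14   18   20

18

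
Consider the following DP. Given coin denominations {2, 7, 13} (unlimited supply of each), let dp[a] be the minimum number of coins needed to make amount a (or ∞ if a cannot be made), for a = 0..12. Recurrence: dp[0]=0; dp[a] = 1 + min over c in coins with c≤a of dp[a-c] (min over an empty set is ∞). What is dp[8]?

 a  0  1  2  3  4  5  6  7  8  9 10 11 12
dp  0  -  1  -  2  -  3  1  4  2  5  3  6
(- denotes ∞ / unreachable)

4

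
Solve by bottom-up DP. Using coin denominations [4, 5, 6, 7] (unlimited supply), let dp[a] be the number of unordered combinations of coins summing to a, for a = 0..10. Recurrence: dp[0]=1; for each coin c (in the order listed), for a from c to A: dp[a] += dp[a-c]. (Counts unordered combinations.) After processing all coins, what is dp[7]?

after  coin     0     1     2     3     4     5     6     7     8     9    10
          4     1     0     0     0     1     0     0     0     1     0     0
          5     1     0     0     0     1     1     0     0     1     1     1
          6     1     0     0     0     1     1     1     0     1     1     2
          7     1     0     0     0     1     1     1     1     1     1     2

1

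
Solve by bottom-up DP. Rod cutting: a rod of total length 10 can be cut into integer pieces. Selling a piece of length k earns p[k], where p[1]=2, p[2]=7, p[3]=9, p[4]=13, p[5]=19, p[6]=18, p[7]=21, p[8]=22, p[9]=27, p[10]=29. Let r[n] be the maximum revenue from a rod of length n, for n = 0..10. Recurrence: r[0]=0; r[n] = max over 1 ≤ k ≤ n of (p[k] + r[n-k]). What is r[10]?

   n    0    1    2    3    4    5    6    7    8    9   10
r[n]    0    2    7    9   14   19   21   26   28   33   38

38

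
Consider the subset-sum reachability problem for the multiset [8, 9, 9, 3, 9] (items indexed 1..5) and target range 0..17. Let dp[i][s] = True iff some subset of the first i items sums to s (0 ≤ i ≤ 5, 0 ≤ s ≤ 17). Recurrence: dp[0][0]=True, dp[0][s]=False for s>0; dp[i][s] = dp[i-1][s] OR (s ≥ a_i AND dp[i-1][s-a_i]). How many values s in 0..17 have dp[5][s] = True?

7

i\s   0   1   2   3   4   5   6   7   8   9  10  11  12  13  14  15  16  17
  0   T   F   F   F   F   F   F   F   F   F   F   F   F   F   F   F   F   F
  1   T   F   F   F   F   F   F   F   T   F   F   F   F   F   F   F   F   F
  2   T   F   F   F   F   F   F   F   T   T   F   F   F   F   F   F   F   T
  3   T   F   F   F   F   F   F   F   T   T   F   F   F   F   F   F   F   T
  4   T   F   F   T   F   F   F   F   T   T   F   T   T   F   F   F   F   T
  5   T   F   F   T   F   F   F   F   T   T   F   T   T   F   F   F   F   T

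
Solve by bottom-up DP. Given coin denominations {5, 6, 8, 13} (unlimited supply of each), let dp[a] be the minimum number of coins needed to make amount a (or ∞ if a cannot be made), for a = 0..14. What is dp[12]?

 a  0  1  2  3  4  5  6  7  8  9 10 11 12 13 14
dp  0  -  -  -  -  1  1  -  1  -  2  2  2  1  2
(- denotes ∞ / unreachable)

2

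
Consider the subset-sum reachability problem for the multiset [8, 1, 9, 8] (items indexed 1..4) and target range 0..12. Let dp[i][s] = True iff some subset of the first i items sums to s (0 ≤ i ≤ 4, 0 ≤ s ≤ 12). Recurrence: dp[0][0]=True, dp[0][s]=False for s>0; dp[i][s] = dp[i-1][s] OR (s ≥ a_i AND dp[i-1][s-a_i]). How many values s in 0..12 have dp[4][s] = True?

5

i\s   0   1   2   3   4   5   6   7   8   9  10  11  12
  0   T   F   F   F   F   F   F   F   F   F   F   F   F
  1   T   F   F   F   F   F   F   F   T   F   F   F   F
  2   T   T   F   F   F   F   F   F   T   T   F   F   F
  3   T   T   F   F   F   F   F   F   T   T   T   F   F
  4   T   T   F   F   F   F   F   F   T   T   T   F   F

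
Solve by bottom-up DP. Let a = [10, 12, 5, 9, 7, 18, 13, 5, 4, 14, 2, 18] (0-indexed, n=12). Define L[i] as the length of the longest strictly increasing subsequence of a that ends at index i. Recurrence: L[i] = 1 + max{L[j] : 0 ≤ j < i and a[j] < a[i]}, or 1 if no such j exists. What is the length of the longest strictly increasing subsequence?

5

   i    0    1    2    3    4    5    6    7    8    9   10   11
a[i]   10   12    5    9    7   18   13    5    4   14    2   18
L[i]    1    2    1    2    2    3    3    1    1    4    1    5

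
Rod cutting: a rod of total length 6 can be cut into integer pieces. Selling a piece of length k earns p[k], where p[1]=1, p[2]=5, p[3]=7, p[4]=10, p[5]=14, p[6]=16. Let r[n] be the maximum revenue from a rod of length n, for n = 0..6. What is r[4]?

   n    0    1    2    3    4    5    6
r[n]    0    1    5    7   10   14   16

10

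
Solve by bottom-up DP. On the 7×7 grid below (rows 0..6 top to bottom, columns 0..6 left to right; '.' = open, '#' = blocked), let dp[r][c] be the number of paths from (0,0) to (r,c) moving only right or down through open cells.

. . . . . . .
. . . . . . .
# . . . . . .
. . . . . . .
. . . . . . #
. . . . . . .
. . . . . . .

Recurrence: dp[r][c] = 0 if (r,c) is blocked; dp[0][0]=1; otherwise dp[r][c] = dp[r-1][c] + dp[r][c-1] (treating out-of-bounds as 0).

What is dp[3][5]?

50

r\c   0   1   2   3   4   5   6
  0   1   1   1   1   1   1   1
  1   1   2   3   4   5   6   7
  2   0   2   5   9  14  20  27
  3   0   2   7  16  30  50  77
  4   0   2   9  25  55 105   0
  5   0   2  11  36  91 196 196
  6   0   2  13  49 140 336 532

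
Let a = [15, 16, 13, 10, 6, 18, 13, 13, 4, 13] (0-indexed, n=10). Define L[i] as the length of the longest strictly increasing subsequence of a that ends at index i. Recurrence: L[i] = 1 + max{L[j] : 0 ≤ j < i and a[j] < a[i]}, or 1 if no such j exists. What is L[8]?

1

   i    0    1    2    3    4    5    6    7    8    9
a[i]   15   16   13   10    6   18   13   13    4   13
L[i]    1    2    1    1    1    3    2    2    1    2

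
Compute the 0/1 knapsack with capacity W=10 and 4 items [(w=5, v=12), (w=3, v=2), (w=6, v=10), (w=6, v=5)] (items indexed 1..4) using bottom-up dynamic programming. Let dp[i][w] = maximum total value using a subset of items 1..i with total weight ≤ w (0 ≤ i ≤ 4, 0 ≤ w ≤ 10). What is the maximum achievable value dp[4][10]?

14

i\w   0   1   2   3   4   5   6   7   8   9  10
  0   0   0   0   0   0   0   0   0   0   0   0
  1   0   0   0   0   0  12  12  12  12  12  12
  2   0   0   0   2   2  12  12  12  14  14  14
  3   0   0   0   2   2  12  12  12  14  14  14
  4   0   0   0   2   2  12  12  12  14  14  14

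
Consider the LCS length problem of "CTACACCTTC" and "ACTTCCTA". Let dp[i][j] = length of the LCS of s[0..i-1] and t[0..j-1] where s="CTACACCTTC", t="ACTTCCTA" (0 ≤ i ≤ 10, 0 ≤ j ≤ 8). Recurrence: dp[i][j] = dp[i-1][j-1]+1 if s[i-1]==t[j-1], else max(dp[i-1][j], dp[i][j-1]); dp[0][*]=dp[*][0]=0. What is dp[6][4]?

   ''  A  C  T  T  C  C  T  A
''  0  0  0  0  0  0  0  0  0
 C  0  0  1  1  1  1  1  1  1
 T  0  0  1  2  2  2  2  2  2
 A  0  1  1  2  2  2  2  2  3
 C  0  1  2  2  2  3  3  3  3
 A  0  1  2  2  2  3  3  3  4
 C  0  1  2  2  2  3  4  4  4
 C  0  1  2  2  2  3  4  4  4
 T  0  1  2  3  3  3  4  5  5
 T  0  1  2  3  4  4  4  5  5
 C  0  1  2  3  4  5  5  5  5

2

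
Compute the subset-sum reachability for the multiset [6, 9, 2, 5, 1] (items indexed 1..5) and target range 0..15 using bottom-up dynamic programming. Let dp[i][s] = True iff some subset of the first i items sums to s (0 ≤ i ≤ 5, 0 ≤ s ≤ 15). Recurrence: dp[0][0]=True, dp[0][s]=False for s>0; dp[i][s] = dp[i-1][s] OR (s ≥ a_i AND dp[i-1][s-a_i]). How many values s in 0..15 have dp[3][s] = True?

7

i\s   0   1   2   3   4   5   6   7   8   9  10  11  12  13  14  15
  0   T   F   F   F   F   F   F   F   F   F   F   F   F   F   F   F
  1   T   F   F   F   F   F   T   F   F   F   F   F   F   F   F   F
  2   T   F   F   F   F   F   T   F   F   T   F   F   F   F   F   T
  3   T   F   T   F   F   F   T   F   T   T   F   T   F   F   F   T
  4   T   F   T   F   F   T   T   T   T   T   F   T   F   T   T   T
  5   T   T   T   T   F   T   T   T   T   T   T   T   T   T   T   T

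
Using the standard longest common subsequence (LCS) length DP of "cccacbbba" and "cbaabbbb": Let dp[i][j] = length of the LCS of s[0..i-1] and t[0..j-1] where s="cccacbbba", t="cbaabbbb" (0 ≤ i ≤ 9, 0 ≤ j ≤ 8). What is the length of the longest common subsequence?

5

   ''  c  b  a  a  b  b  b  b
''  0  0  0  0  0  0  0  0  0
 c  0  1  1  1  1  1  1  1  1
 c  0  1  1  1  1  1  1  1  1
 c  0  1  1  1  1  1  1  1  1
 a  0  1  1  2  2  2  2  2  2
 c  0  1  1  2  2  2  2  2  2
 b  0  1  2  2  2  3  3  3  3
 b  0  1  2  2  2  3  4  4  4
 b  0  1  2  2  2  3  4  5  5
 a  0  1  2  3  3  3  4  5  5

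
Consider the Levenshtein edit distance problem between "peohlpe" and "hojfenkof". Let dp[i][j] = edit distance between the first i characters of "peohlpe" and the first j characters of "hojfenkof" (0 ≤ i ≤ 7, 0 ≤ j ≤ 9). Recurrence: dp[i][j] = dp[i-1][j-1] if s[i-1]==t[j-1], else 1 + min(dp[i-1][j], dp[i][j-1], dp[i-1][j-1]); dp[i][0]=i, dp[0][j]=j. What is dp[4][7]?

6

   ''  h  o  j  f  e  n  k  o  f
''  0  1  2  3  4  5  6  7  8  9
 p  1  1  2  3  4  5  6  7  8  9
 e  2  2  2  3  4  4  5  6  7  8
 o  3  3  2  3  4  5  5  6  6  7
 h  4  3  3  3  4  5  6  6  7  7
 l  5  4  4  4  4  5  6  7  7  8
 p  6  5  5  5  5  5  6  7  8  8
 e  7  6  6  6  6  5  6  7  8  9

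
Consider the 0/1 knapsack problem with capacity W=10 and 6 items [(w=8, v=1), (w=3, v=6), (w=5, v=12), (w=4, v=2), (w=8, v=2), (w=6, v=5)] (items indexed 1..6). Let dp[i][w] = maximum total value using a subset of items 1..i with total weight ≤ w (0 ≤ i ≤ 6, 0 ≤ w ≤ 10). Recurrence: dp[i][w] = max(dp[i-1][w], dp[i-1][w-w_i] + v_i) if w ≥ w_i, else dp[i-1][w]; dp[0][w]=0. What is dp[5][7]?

i\w   0   1   2   3   4   5   6   7   8   9  10
  0   0   0   0   0   0   0   0   0   0   0   0
  1   0   0   0   0   0   0   0   0   1   1   1
  2   0   0   0   6   6   6   6   6   6   6   6
  3   0   0   0   6   6  12  12  12  18  18  18
  4   0   0   0   6   6  12  12  12  18  18  18
  5   0   0   0   6   6  12  12  12  18  18  18
  6   0   0   0   6   6  12  12  12  18  18  18

12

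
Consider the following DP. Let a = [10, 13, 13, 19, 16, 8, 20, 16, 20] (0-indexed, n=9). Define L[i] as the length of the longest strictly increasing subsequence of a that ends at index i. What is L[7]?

3

   i    0    1    2    3    4    5    6    7    8
a[i]   10   13   13   19   16    8   20   16   20
L[i]    1    2    2    3    3    1    4    3    4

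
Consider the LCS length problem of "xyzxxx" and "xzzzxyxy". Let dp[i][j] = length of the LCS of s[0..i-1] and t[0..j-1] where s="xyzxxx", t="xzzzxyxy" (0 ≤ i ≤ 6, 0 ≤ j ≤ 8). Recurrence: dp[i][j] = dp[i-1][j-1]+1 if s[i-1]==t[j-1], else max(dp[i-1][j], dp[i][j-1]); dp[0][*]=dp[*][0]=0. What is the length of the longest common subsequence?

4

   ''  x  z  z  z  x  y  x  y
''  0  0  0  0  0  0  0  0  0
 x  0  1  1  1  1  1  1  1  1
 y  0  1  1  1  1  1  2  2  2
 z  0  1  2  2  2  2  2  2  2
 x  0  1  2  2  2  3  3  3  3
 x  0  1  2  2  2  3  3  4  4
 x  0  1  2  2  2  3  3  4  4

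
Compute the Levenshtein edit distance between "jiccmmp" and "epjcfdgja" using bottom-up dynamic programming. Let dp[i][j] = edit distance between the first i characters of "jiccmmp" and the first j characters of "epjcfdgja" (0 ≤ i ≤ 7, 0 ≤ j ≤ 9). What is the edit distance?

8

   ''  e  p  j  c  f  d  g  j  a
''  0  1  2  3  4  5  6  7  8  9
 j  1  1  2  2  3  4  5  6  7  8
 i  2  2  2  3  3  4  5  6  7  8
 c  3  3  3  3  3  4  5  6  7  8
 c  4  4  4  4  3  4  5  6  7  8
 m  5  5  5  5  4  4  5  6  7  8
 m  6  6  6  6  5  5  5  6  7  8
 p  7  7  6  7  6  6  6  6  7  8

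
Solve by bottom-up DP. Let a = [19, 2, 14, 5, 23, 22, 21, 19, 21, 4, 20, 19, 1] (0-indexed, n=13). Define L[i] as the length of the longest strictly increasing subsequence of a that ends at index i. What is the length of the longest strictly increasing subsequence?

4

   i    0    1    2    3    4    5    6    7    8    9   10   11   12
a[i]   19    2   14    5   23   22   21   19   21    4   20   19    1
L[i]    1    1    2    2    3    3    3    3    4    2    4    3    1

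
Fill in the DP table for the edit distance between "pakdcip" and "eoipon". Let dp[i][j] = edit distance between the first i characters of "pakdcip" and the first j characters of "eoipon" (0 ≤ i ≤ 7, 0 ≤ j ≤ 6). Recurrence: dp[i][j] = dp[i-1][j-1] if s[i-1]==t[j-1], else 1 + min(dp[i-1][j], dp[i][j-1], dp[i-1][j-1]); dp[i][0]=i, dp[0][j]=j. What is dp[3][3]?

3

   ''  e  o  i  p  o  n
''  0  1  2  3  4  5  6
 p  1  1  2  3  3  4  5
 a  2  2  2  3  4  4  5
 k  3  3  3  3  4  5  5
 d  4  4  4  4  4  5  6
 c  5  5  5  5  5  5  6
 i  6  6  6  5  6  6  6
 p  7  7  7  6  5  6  7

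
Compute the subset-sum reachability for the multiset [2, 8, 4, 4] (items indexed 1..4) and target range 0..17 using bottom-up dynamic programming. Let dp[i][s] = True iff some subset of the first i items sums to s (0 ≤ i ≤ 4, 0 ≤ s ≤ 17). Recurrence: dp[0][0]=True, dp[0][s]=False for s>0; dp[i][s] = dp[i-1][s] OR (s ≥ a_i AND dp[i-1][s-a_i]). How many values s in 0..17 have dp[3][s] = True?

8

i\s   0   1   2   3   4   5   6   7   8   9  10  11  12  13  14  15  16  17
  0   T   F   F   F   F   F   F   F   F   F   F   F   F   F   F   F   F   F
  1   T   F   T   F   F   F   F   F   F   F   F   F   F   F   F   F   F   F
  2   T   F   T   F   F   F   F   F   T   F   T   F   F   F   F   F   F   F
  3   T   F   T   F   T   F   T   F   T   F   T   F   T   F   T   F   F   F
  4   T   F   T   F   T   F   T   F   T   F   T   F   T   F   T   F   T   F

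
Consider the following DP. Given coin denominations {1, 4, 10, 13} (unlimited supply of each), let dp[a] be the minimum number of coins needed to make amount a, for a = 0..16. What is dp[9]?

 a  0  1  2  3  4  5  6  7  8  9 10 11 12 13 14 15 16
dp  0  1  2  3  1  2  3  4  2  3  1  2  3  1  2  3  4

3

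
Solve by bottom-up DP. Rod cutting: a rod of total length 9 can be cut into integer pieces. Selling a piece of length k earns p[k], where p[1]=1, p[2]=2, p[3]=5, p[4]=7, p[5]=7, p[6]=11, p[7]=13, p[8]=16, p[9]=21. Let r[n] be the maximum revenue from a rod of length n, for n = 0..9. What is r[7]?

13

   n    0    1    2    3    4    5    6    7    8    9
r[n]    0    1    2    5    7    8   11   13   16   21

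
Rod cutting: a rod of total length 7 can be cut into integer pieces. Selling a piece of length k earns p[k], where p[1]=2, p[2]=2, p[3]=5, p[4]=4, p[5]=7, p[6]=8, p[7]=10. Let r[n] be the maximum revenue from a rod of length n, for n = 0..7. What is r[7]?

14

   n    0    1    2    3    4    5    6    7
r[n]    0    2    4    6    8   10   12   14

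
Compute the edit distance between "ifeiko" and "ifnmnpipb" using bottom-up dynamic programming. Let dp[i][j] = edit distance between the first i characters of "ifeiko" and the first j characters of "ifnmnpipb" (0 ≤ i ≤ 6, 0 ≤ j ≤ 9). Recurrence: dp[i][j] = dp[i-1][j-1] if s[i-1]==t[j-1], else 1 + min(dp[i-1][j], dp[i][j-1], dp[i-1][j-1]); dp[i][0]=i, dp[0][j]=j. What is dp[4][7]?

4

   ''  i  f  n  m  n  p  i  p  b
''  0  1  2  3  4  5  6  7  8  9
 i  1  0  1  2  3  4  5  6  7  8
 f  2  1  0  1  2  3  4  5  6  7
 e  3  2  1  1  2  3  4  5  6  7
 i  4  3  2  2  2  3  4  4  5  6
 k  5  4  3  3  3  3  4  5  5  6
 o  6  5  4  4  4  4  4  5  6  6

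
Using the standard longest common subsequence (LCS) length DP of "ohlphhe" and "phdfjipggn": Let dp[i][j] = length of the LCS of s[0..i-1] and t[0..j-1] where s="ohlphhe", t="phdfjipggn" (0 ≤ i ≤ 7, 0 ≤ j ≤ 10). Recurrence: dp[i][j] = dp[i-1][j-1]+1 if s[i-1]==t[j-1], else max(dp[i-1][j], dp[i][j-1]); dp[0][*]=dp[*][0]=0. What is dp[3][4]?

   ''  p  h  d  f  j  i  p  g  g  n
''  0  0  0  0  0  0  0  0  0  0  0
 o  0  0  0  0  0  0  0  0  0  0  0
 h  0  0  1  1  1  1  1  1  1  1  1
 l  0  0  1  1  1  1  1  1  1  1  1
 p  0  1  1  1  1  1  1  2  2  2  2
 h  0  1  2  2  2  2  2  2  2  2  2
 h  0  1  2  2  2  2  2  2  2  2  2
 e  0  1  2  2  2  2  2  2  2  2  2

1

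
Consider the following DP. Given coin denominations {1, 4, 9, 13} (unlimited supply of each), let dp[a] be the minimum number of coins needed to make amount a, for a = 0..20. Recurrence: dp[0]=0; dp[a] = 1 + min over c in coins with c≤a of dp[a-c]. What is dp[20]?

4

 a  0  1  2  3  4  5  6  7  8  9 10 11 12 13 14 15 16 17 18 19 20
dp  0  1  2  3  1  2  3  4  2  1  2  3  3  1  2  3  4  2  2  3  4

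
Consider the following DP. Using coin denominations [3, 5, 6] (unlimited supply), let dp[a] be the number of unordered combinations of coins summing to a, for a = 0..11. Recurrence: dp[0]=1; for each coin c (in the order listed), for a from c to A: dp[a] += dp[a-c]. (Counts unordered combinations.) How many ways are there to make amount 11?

after  coin     0     1     2     3     4     5     6     7     8     9    10    11
          3     1     0     0     1     0     0     1     0     0     1     0     0
          5     1     0     0     1     0     1     1     0     1     1     1     1
          6     1     0     0     1     0     1     2     0     1     2     1     2

2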